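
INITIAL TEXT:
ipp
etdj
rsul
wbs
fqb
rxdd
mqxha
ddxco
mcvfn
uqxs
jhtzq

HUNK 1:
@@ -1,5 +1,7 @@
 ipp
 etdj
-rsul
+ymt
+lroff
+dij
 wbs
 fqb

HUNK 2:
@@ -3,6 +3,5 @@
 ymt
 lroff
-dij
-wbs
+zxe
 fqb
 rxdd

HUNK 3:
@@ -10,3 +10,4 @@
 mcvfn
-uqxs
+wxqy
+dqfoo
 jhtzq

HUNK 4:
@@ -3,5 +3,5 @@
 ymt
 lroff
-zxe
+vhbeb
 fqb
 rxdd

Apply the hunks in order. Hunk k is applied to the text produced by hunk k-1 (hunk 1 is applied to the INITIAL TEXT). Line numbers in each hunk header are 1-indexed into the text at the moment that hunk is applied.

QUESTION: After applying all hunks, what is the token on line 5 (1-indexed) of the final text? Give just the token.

Answer: vhbeb

Derivation:
Hunk 1: at line 1 remove [rsul] add [ymt,lroff,dij] -> 13 lines: ipp etdj ymt lroff dij wbs fqb rxdd mqxha ddxco mcvfn uqxs jhtzq
Hunk 2: at line 3 remove [dij,wbs] add [zxe] -> 12 lines: ipp etdj ymt lroff zxe fqb rxdd mqxha ddxco mcvfn uqxs jhtzq
Hunk 3: at line 10 remove [uqxs] add [wxqy,dqfoo] -> 13 lines: ipp etdj ymt lroff zxe fqb rxdd mqxha ddxco mcvfn wxqy dqfoo jhtzq
Hunk 4: at line 3 remove [zxe] add [vhbeb] -> 13 lines: ipp etdj ymt lroff vhbeb fqb rxdd mqxha ddxco mcvfn wxqy dqfoo jhtzq
Final line 5: vhbeb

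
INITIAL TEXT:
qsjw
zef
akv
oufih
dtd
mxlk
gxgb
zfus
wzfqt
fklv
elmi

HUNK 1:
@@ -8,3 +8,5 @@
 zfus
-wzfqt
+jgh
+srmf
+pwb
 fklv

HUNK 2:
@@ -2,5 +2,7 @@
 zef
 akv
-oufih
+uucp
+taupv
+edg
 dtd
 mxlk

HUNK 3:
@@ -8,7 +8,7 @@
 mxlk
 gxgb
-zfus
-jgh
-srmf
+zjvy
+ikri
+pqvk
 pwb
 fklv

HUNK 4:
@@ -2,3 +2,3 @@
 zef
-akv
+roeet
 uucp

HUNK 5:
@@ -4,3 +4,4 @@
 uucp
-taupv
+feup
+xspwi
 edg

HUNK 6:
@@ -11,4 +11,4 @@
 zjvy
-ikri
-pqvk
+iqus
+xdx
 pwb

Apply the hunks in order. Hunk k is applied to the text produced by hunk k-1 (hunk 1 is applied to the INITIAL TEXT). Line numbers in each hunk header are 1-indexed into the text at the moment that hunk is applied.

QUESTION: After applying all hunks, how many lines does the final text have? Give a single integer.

Answer: 16

Derivation:
Hunk 1: at line 8 remove [wzfqt] add [jgh,srmf,pwb] -> 13 lines: qsjw zef akv oufih dtd mxlk gxgb zfus jgh srmf pwb fklv elmi
Hunk 2: at line 2 remove [oufih] add [uucp,taupv,edg] -> 15 lines: qsjw zef akv uucp taupv edg dtd mxlk gxgb zfus jgh srmf pwb fklv elmi
Hunk 3: at line 8 remove [zfus,jgh,srmf] add [zjvy,ikri,pqvk] -> 15 lines: qsjw zef akv uucp taupv edg dtd mxlk gxgb zjvy ikri pqvk pwb fklv elmi
Hunk 4: at line 2 remove [akv] add [roeet] -> 15 lines: qsjw zef roeet uucp taupv edg dtd mxlk gxgb zjvy ikri pqvk pwb fklv elmi
Hunk 5: at line 4 remove [taupv] add [feup,xspwi] -> 16 lines: qsjw zef roeet uucp feup xspwi edg dtd mxlk gxgb zjvy ikri pqvk pwb fklv elmi
Hunk 6: at line 11 remove [ikri,pqvk] add [iqus,xdx] -> 16 lines: qsjw zef roeet uucp feup xspwi edg dtd mxlk gxgb zjvy iqus xdx pwb fklv elmi
Final line count: 16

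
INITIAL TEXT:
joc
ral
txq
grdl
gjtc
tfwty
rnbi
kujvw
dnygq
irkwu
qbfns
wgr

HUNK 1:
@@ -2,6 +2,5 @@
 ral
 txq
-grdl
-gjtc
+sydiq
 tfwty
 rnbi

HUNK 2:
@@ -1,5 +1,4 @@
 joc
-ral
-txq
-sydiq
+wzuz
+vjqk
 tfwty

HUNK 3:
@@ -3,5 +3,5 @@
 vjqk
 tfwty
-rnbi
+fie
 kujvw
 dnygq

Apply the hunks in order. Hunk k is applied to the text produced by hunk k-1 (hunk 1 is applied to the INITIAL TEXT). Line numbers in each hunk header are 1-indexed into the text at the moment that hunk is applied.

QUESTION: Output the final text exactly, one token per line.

Answer: joc
wzuz
vjqk
tfwty
fie
kujvw
dnygq
irkwu
qbfns
wgr

Derivation:
Hunk 1: at line 2 remove [grdl,gjtc] add [sydiq] -> 11 lines: joc ral txq sydiq tfwty rnbi kujvw dnygq irkwu qbfns wgr
Hunk 2: at line 1 remove [ral,txq,sydiq] add [wzuz,vjqk] -> 10 lines: joc wzuz vjqk tfwty rnbi kujvw dnygq irkwu qbfns wgr
Hunk 3: at line 3 remove [rnbi] add [fie] -> 10 lines: joc wzuz vjqk tfwty fie kujvw dnygq irkwu qbfns wgr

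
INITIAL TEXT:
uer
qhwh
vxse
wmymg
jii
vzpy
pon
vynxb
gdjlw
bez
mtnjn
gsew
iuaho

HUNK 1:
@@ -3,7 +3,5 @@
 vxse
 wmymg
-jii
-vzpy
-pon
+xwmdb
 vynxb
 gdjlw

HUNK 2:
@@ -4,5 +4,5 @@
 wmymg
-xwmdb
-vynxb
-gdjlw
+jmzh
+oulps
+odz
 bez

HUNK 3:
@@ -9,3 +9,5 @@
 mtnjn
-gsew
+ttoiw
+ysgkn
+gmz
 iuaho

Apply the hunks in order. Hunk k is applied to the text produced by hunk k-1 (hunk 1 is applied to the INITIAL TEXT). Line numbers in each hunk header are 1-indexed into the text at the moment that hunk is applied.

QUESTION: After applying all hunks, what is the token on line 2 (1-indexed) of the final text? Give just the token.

Answer: qhwh

Derivation:
Hunk 1: at line 3 remove [jii,vzpy,pon] add [xwmdb] -> 11 lines: uer qhwh vxse wmymg xwmdb vynxb gdjlw bez mtnjn gsew iuaho
Hunk 2: at line 4 remove [xwmdb,vynxb,gdjlw] add [jmzh,oulps,odz] -> 11 lines: uer qhwh vxse wmymg jmzh oulps odz bez mtnjn gsew iuaho
Hunk 3: at line 9 remove [gsew] add [ttoiw,ysgkn,gmz] -> 13 lines: uer qhwh vxse wmymg jmzh oulps odz bez mtnjn ttoiw ysgkn gmz iuaho
Final line 2: qhwh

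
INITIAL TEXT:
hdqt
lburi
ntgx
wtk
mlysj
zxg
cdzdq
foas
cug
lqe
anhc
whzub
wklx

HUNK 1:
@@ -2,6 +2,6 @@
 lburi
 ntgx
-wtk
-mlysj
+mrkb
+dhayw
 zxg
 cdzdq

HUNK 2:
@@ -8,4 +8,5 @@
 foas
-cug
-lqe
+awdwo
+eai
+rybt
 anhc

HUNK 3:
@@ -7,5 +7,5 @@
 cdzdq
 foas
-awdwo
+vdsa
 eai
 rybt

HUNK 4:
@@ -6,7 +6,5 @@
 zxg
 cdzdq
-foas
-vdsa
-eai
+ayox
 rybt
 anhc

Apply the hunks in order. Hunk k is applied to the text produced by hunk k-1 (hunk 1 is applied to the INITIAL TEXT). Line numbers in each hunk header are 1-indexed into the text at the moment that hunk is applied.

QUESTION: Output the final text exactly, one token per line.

Hunk 1: at line 2 remove [wtk,mlysj] add [mrkb,dhayw] -> 13 lines: hdqt lburi ntgx mrkb dhayw zxg cdzdq foas cug lqe anhc whzub wklx
Hunk 2: at line 8 remove [cug,lqe] add [awdwo,eai,rybt] -> 14 lines: hdqt lburi ntgx mrkb dhayw zxg cdzdq foas awdwo eai rybt anhc whzub wklx
Hunk 3: at line 7 remove [awdwo] add [vdsa] -> 14 lines: hdqt lburi ntgx mrkb dhayw zxg cdzdq foas vdsa eai rybt anhc whzub wklx
Hunk 4: at line 6 remove [foas,vdsa,eai] add [ayox] -> 12 lines: hdqt lburi ntgx mrkb dhayw zxg cdzdq ayox rybt anhc whzub wklx

Answer: hdqt
lburi
ntgx
mrkb
dhayw
zxg
cdzdq
ayox
rybt
anhc
whzub
wklx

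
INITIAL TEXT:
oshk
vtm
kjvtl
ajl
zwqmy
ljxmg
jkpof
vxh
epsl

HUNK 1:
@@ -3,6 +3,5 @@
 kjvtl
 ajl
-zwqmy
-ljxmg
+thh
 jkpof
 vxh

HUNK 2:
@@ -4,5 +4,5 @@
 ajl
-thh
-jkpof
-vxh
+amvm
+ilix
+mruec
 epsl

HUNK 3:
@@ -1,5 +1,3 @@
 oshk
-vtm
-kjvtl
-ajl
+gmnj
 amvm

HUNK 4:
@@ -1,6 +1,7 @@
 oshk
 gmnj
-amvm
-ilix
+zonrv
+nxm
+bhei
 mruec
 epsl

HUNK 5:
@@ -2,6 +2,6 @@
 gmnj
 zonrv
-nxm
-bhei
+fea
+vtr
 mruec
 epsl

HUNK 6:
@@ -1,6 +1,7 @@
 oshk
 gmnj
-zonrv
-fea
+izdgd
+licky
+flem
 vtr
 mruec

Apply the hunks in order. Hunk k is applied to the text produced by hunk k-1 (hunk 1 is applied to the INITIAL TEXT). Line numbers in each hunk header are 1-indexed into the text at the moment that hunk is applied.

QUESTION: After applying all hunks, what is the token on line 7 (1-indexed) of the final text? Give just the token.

Answer: mruec

Derivation:
Hunk 1: at line 3 remove [zwqmy,ljxmg] add [thh] -> 8 lines: oshk vtm kjvtl ajl thh jkpof vxh epsl
Hunk 2: at line 4 remove [thh,jkpof,vxh] add [amvm,ilix,mruec] -> 8 lines: oshk vtm kjvtl ajl amvm ilix mruec epsl
Hunk 3: at line 1 remove [vtm,kjvtl,ajl] add [gmnj] -> 6 lines: oshk gmnj amvm ilix mruec epsl
Hunk 4: at line 1 remove [amvm,ilix] add [zonrv,nxm,bhei] -> 7 lines: oshk gmnj zonrv nxm bhei mruec epsl
Hunk 5: at line 2 remove [nxm,bhei] add [fea,vtr] -> 7 lines: oshk gmnj zonrv fea vtr mruec epsl
Hunk 6: at line 1 remove [zonrv,fea] add [izdgd,licky,flem] -> 8 lines: oshk gmnj izdgd licky flem vtr mruec epsl
Final line 7: mruec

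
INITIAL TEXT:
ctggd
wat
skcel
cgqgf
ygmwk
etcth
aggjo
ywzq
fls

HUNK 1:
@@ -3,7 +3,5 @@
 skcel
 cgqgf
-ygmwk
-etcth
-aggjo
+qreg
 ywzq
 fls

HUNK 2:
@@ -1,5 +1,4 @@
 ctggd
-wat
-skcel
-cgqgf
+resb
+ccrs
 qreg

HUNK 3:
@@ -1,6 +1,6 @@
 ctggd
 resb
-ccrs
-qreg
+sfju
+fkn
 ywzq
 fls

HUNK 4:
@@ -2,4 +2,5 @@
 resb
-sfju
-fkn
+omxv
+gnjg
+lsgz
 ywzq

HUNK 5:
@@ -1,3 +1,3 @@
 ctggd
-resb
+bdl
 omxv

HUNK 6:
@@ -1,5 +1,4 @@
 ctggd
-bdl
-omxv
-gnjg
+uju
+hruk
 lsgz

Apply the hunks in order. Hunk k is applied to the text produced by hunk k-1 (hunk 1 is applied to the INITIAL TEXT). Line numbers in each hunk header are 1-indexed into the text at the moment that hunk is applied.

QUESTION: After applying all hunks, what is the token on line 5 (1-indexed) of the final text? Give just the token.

Hunk 1: at line 3 remove [ygmwk,etcth,aggjo] add [qreg] -> 7 lines: ctggd wat skcel cgqgf qreg ywzq fls
Hunk 2: at line 1 remove [wat,skcel,cgqgf] add [resb,ccrs] -> 6 lines: ctggd resb ccrs qreg ywzq fls
Hunk 3: at line 1 remove [ccrs,qreg] add [sfju,fkn] -> 6 lines: ctggd resb sfju fkn ywzq fls
Hunk 4: at line 2 remove [sfju,fkn] add [omxv,gnjg,lsgz] -> 7 lines: ctggd resb omxv gnjg lsgz ywzq fls
Hunk 5: at line 1 remove [resb] add [bdl] -> 7 lines: ctggd bdl omxv gnjg lsgz ywzq fls
Hunk 6: at line 1 remove [bdl,omxv,gnjg] add [uju,hruk] -> 6 lines: ctggd uju hruk lsgz ywzq fls
Final line 5: ywzq

Answer: ywzq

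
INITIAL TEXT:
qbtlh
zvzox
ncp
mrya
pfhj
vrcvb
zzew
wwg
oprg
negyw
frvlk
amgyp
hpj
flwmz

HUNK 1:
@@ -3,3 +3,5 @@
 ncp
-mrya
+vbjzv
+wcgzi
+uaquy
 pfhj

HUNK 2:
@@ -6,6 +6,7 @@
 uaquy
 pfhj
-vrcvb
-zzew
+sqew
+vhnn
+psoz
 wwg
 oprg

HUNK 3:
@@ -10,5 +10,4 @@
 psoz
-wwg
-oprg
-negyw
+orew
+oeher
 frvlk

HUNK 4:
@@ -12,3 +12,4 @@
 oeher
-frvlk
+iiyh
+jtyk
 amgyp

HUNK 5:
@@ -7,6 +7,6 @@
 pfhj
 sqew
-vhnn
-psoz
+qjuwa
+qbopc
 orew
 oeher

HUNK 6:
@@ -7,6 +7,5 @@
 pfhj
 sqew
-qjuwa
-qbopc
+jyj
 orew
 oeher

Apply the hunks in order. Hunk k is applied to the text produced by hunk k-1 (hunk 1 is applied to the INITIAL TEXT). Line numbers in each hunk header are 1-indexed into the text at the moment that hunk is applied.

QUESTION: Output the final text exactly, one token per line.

Hunk 1: at line 3 remove [mrya] add [vbjzv,wcgzi,uaquy] -> 16 lines: qbtlh zvzox ncp vbjzv wcgzi uaquy pfhj vrcvb zzew wwg oprg negyw frvlk amgyp hpj flwmz
Hunk 2: at line 6 remove [vrcvb,zzew] add [sqew,vhnn,psoz] -> 17 lines: qbtlh zvzox ncp vbjzv wcgzi uaquy pfhj sqew vhnn psoz wwg oprg negyw frvlk amgyp hpj flwmz
Hunk 3: at line 10 remove [wwg,oprg,negyw] add [orew,oeher] -> 16 lines: qbtlh zvzox ncp vbjzv wcgzi uaquy pfhj sqew vhnn psoz orew oeher frvlk amgyp hpj flwmz
Hunk 4: at line 12 remove [frvlk] add [iiyh,jtyk] -> 17 lines: qbtlh zvzox ncp vbjzv wcgzi uaquy pfhj sqew vhnn psoz orew oeher iiyh jtyk amgyp hpj flwmz
Hunk 5: at line 7 remove [vhnn,psoz] add [qjuwa,qbopc] -> 17 lines: qbtlh zvzox ncp vbjzv wcgzi uaquy pfhj sqew qjuwa qbopc orew oeher iiyh jtyk amgyp hpj flwmz
Hunk 6: at line 7 remove [qjuwa,qbopc] add [jyj] -> 16 lines: qbtlh zvzox ncp vbjzv wcgzi uaquy pfhj sqew jyj orew oeher iiyh jtyk amgyp hpj flwmz

Answer: qbtlh
zvzox
ncp
vbjzv
wcgzi
uaquy
pfhj
sqew
jyj
orew
oeher
iiyh
jtyk
amgyp
hpj
flwmz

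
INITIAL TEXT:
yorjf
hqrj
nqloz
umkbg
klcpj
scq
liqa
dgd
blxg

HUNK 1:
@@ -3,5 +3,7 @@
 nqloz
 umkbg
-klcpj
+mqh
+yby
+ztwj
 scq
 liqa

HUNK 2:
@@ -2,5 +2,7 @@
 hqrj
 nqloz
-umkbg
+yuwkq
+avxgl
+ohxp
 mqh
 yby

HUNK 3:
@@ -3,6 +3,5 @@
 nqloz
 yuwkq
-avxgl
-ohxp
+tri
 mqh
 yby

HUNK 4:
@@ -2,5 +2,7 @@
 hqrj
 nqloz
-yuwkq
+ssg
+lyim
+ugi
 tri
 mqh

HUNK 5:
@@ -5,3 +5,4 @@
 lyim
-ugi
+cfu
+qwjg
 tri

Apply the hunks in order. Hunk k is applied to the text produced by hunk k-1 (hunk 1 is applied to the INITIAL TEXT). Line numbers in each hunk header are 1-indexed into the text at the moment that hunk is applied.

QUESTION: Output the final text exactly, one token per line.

Answer: yorjf
hqrj
nqloz
ssg
lyim
cfu
qwjg
tri
mqh
yby
ztwj
scq
liqa
dgd
blxg

Derivation:
Hunk 1: at line 3 remove [klcpj] add [mqh,yby,ztwj] -> 11 lines: yorjf hqrj nqloz umkbg mqh yby ztwj scq liqa dgd blxg
Hunk 2: at line 2 remove [umkbg] add [yuwkq,avxgl,ohxp] -> 13 lines: yorjf hqrj nqloz yuwkq avxgl ohxp mqh yby ztwj scq liqa dgd blxg
Hunk 3: at line 3 remove [avxgl,ohxp] add [tri] -> 12 lines: yorjf hqrj nqloz yuwkq tri mqh yby ztwj scq liqa dgd blxg
Hunk 4: at line 2 remove [yuwkq] add [ssg,lyim,ugi] -> 14 lines: yorjf hqrj nqloz ssg lyim ugi tri mqh yby ztwj scq liqa dgd blxg
Hunk 5: at line 5 remove [ugi] add [cfu,qwjg] -> 15 lines: yorjf hqrj nqloz ssg lyim cfu qwjg tri mqh yby ztwj scq liqa dgd blxg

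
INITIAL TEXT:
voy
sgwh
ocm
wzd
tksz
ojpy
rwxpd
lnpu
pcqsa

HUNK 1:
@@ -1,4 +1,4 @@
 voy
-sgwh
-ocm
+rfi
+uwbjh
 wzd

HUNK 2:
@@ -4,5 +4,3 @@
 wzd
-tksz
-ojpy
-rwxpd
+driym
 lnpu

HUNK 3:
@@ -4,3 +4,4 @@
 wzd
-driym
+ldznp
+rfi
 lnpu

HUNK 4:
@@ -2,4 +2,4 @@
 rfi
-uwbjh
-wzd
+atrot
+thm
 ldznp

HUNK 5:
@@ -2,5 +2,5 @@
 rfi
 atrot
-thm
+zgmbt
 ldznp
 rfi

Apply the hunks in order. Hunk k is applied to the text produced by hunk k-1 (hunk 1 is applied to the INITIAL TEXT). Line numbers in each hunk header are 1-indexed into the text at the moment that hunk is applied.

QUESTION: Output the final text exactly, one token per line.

Answer: voy
rfi
atrot
zgmbt
ldznp
rfi
lnpu
pcqsa

Derivation:
Hunk 1: at line 1 remove [sgwh,ocm] add [rfi,uwbjh] -> 9 lines: voy rfi uwbjh wzd tksz ojpy rwxpd lnpu pcqsa
Hunk 2: at line 4 remove [tksz,ojpy,rwxpd] add [driym] -> 7 lines: voy rfi uwbjh wzd driym lnpu pcqsa
Hunk 3: at line 4 remove [driym] add [ldznp,rfi] -> 8 lines: voy rfi uwbjh wzd ldznp rfi lnpu pcqsa
Hunk 4: at line 2 remove [uwbjh,wzd] add [atrot,thm] -> 8 lines: voy rfi atrot thm ldznp rfi lnpu pcqsa
Hunk 5: at line 2 remove [thm] add [zgmbt] -> 8 lines: voy rfi atrot zgmbt ldznp rfi lnpu pcqsa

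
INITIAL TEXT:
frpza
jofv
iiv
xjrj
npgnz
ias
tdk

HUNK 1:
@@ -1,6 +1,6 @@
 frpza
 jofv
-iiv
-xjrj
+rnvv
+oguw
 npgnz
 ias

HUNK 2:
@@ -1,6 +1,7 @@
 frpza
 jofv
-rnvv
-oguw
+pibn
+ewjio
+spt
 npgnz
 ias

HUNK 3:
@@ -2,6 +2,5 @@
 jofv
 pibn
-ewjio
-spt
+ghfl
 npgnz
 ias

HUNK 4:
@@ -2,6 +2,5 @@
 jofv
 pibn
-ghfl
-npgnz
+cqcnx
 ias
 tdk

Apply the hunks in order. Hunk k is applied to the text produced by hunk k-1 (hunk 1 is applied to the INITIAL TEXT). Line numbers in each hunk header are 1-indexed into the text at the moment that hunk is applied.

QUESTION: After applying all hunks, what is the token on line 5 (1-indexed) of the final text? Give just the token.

Answer: ias

Derivation:
Hunk 1: at line 1 remove [iiv,xjrj] add [rnvv,oguw] -> 7 lines: frpza jofv rnvv oguw npgnz ias tdk
Hunk 2: at line 1 remove [rnvv,oguw] add [pibn,ewjio,spt] -> 8 lines: frpza jofv pibn ewjio spt npgnz ias tdk
Hunk 3: at line 2 remove [ewjio,spt] add [ghfl] -> 7 lines: frpza jofv pibn ghfl npgnz ias tdk
Hunk 4: at line 2 remove [ghfl,npgnz] add [cqcnx] -> 6 lines: frpza jofv pibn cqcnx ias tdk
Final line 5: ias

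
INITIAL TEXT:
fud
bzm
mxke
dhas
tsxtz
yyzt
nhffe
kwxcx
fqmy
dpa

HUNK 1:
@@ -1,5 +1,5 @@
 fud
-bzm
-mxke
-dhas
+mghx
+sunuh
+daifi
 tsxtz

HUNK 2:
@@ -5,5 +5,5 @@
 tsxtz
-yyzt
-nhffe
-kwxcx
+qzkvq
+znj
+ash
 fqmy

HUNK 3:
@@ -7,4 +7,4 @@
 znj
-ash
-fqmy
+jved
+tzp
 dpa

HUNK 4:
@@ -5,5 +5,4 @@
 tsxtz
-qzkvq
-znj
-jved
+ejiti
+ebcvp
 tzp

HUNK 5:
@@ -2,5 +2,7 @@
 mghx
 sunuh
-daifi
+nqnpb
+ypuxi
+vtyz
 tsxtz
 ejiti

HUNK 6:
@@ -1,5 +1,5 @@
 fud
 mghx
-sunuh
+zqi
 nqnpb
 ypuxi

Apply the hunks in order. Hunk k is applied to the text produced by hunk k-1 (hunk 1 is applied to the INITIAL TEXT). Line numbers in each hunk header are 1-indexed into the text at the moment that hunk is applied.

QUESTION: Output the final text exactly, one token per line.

Hunk 1: at line 1 remove [bzm,mxke,dhas] add [mghx,sunuh,daifi] -> 10 lines: fud mghx sunuh daifi tsxtz yyzt nhffe kwxcx fqmy dpa
Hunk 2: at line 5 remove [yyzt,nhffe,kwxcx] add [qzkvq,znj,ash] -> 10 lines: fud mghx sunuh daifi tsxtz qzkvq znj ash fqmy dpa
Hunk 3: at line 7 remove [ash,fqmy] add [jved,tzp] -> 10 lines: fud mghx sunuh daifi tsxtz qzkvq znj jved tzp dpa
Hunk 4: at line 5 remove [qzkvq,znj,jved] add [ejiti,ebcvp] -> 9 lines: fud mghx sunuh daifi tsxtz ejiti ebcvp tzp dpa
Hunk 5: at line 2 remove [daifi] add [nqnpb,ypuxi,vtyz] -> 11 lines: fud mghx sunuh nqnpb ypuxi vtyz tsxtz ejiti ebcvp tzp dpa
Hunk 6: at line 1 remove [sunuh] add [zqi] -> 11 lines: fud mghx zqi nqnpb ypuxi vtyz tsxtz ejiti ebcvp tzp dpa

Answer: fud
mghx
zqi
nqnpb
ypuxi
vtyz
tsxtz
ejiti
ebcvp
tzp
dpa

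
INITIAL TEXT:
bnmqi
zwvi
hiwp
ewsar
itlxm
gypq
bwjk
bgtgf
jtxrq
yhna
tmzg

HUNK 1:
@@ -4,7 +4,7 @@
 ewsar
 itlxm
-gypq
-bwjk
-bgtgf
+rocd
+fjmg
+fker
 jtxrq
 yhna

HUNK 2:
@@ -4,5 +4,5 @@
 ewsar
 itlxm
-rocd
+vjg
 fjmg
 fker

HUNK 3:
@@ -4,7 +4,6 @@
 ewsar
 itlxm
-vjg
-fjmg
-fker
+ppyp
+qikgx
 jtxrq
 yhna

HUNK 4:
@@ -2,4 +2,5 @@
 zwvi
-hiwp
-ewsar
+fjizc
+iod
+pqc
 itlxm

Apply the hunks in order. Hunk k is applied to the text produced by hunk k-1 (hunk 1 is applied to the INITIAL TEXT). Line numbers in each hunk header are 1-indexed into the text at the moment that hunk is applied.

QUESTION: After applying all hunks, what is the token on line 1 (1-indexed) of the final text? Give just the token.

Answer: bnmqi

Derivation:
Hunk 1: at line 4 remove [gypq,bwjk,bgtgf] add [rocd,fjmg,fker] -> 11 lines: bnmqi zwvi hiwp ewsar itlxm rocd fjmg fker jtxrq yhna tmzg
Hunk 2: at line 4 remove [rocd] add [vjg] -> 11 lines: bnmqi zwvi hiwp ewsar itlxm vjg fjmg fker jtxrq yhna tmzg
Hunk 3: at line 4 remove [vjg,fjmg,fker] add [ppyp,qikgx] -> 10 lines: bnmqi zwvi hiwp ewsar itlxm ppyp qikgx jtxrq yhna tmzg
Hunk 4: at line 2 remove [hiwp,ewsar] add [fjizc,iod,pqc] -> 11 lines: bnmqi zwvi fjizc iod pqc itlxm ppyp qikgx jtxrq yhna tmzg
Final line 1: bnmqi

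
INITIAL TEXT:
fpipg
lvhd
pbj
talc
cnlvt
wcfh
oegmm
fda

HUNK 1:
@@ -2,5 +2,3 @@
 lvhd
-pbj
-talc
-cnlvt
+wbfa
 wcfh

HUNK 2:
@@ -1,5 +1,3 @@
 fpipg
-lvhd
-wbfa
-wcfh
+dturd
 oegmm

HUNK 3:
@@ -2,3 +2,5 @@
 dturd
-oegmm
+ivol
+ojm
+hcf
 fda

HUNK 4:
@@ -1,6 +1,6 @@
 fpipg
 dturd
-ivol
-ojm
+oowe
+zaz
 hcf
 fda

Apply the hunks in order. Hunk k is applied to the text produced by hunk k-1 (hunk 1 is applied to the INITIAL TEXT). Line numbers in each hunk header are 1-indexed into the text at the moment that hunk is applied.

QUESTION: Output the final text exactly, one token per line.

Hunk 1: at line 2 remove [pbj,talc,cnlvt] add [wbfa] -> 6 lines: fpipg lvhd wbfa wcfh oegmm fda
Hunk 2: at line 1 remove [lvhd,wbfa,wcfh] add [dturd] -> 4 lines: fpipg dturd oegmm fda
Hunk 3: at line 2 remove [oegmm] add [ivol,ojm,hcf] -> 6 lines: fpipg dturd ivol ojm hcf fda
Hunk 4: at line 1 remove [ivol,ojm] add [oowe,zaz] -> 6 lines: fpipg dturd oowe zaz hcf fda

Answer: fpipg
dturd
oowe
zaz
hcf
fda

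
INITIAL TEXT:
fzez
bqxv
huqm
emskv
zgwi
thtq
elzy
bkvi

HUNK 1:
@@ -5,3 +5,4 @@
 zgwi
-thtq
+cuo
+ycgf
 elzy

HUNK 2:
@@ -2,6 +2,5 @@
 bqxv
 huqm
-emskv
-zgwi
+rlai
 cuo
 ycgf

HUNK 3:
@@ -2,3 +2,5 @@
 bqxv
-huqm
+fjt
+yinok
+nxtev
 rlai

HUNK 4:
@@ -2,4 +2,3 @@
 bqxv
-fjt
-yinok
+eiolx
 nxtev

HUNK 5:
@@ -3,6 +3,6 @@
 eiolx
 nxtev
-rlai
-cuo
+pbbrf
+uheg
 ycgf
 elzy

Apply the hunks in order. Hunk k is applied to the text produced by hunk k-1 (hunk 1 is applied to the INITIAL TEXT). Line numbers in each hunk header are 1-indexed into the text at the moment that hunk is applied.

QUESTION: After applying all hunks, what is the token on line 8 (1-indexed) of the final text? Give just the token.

Answer: elzy

Derivation:
Hunk 1: at line 5 remove [thtq] add [cuo,ycgf] -> 9 lines: fzez bqxv huqm emskv zgwi cuo ycgf elzy bkvi
Hunk 2: at line 2 remove [emskv,zgwi] add [rlai] -> 8 lines: fzez bqxv huqm rlai cuo ycgf elzy bkvi
Hunk 3: at line 2 remove [huqm] add [fjt,yinok,nxtev] -> 10 lines: fzez bqxv fjt yinok nxtev rlai cuo ycgf elzy bkvi
Hunk 4: at line 2 remove [fjt,yinok] add [eiolx] -> 9 lines: fzez bqxv eiolx nxtev rlai cuo ycgf elzy bkvi
Hunk 5: at line 3 remove [rlai,cuo] add [pbbrf,uheg] -> 9 lines: fzez bqxv eiolx nxtev pbbrf uheg ycgf elzy bkvi
Final line 8: elzy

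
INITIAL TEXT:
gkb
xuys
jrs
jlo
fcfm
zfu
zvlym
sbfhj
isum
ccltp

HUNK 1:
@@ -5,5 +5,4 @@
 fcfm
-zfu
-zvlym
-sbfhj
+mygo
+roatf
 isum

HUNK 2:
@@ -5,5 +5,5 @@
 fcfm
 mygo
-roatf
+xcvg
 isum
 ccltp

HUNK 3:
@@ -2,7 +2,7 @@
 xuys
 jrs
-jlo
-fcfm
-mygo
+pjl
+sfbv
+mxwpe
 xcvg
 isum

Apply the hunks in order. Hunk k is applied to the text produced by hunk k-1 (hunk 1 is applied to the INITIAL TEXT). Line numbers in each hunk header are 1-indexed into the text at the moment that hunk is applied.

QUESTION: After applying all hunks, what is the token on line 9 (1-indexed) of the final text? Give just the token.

Hunk 1: at line 5 remove [zfu,zvlym,sbfhj] add [mygo,roatf] -> 9 lines: gkb xuys jrs jlo fcfm mygo roatf isum ccltp
Hunk 2: at line 5 remove [roatf] add [xcvg] -> 9 lines: gkb xuys jrs jlo fcfm mygo xcvg isum ccltp
Hunk 3: at line 2 remove [jlo,fcfm,mygo] add [pjl,sfbv,mxwpe] -> 9 lines: gkb xuys jrs pjl sfbv mxwpe xcvg isum ccltp
Final line 9: ccltp

Answer: ccltp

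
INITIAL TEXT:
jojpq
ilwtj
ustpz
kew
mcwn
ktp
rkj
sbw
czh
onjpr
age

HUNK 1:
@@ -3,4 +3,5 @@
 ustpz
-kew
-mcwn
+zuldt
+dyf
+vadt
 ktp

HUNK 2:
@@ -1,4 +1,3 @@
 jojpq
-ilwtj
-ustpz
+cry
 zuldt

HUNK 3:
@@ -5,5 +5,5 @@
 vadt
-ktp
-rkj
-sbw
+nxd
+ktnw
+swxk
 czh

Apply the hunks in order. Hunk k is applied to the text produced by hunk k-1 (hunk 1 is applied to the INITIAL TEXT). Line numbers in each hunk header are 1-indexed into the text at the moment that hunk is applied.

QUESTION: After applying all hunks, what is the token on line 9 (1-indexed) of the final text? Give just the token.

Answer: czh

Derivation:
Hunk 1: at line 3 remove [kew,mcwn] add [zuldt,dyf,vadt] -> 12 lines: jojpq ilwtj ustpz zuldt dyf vadt ktp rkj sbw czh onjpr age
Hunk 2: at line 1 remove [ilwtj,ustpz] add [cry] -> 11 lines: jojpq cry zuldt dyf vadt ktp rkj sbw czh onjpr age
Hunk 3: at line 5 remove [ktp,rkj,sbw] add [nxd,ktnw,swxk] -> 11 lines: jojpq cry zuldt dyf vadt nxd ktnw swxk czh onjpr age
Final line 9: czh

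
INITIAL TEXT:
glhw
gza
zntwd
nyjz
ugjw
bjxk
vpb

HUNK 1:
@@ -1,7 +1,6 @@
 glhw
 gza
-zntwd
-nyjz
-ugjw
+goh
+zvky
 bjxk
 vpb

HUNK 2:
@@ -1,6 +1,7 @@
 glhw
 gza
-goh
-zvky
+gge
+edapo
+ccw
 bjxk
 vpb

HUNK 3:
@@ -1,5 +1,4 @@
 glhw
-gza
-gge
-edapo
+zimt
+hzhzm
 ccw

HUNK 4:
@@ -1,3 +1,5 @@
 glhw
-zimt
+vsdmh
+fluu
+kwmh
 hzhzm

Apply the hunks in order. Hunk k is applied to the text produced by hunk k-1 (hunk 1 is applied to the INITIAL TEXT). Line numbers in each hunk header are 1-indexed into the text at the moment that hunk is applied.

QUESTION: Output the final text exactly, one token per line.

Answer: glhw
vsdmh
fluu
kwmh
hzhzm
ccw
bjxk
vpb

Derivation:
Hunk 1: at line 1 remove [zntwd,nyjz,ugjw] add [goh,zvky] -> 6 lines: glhw gza goh zvky bjxk vpb
Hunk 2: at line 1 remove [goh,zvky] add [gge,edapo,ccw] -> 7 lines: glhw gza gge edapo ccw bjxk vpb
Hunk 3: at line 1 remove [gza,gge,edapo] add [zimt,hzhzm] -> 6 lines: glhw zimt hzhzm ccw bjxk vpb
Hunk 4: at line 1 remove [zimt] add [vsdmh,fluu,kwmh] -> 8 lines: glhw vsdmh fluu kwmh hzhzm ccw bjxk vpb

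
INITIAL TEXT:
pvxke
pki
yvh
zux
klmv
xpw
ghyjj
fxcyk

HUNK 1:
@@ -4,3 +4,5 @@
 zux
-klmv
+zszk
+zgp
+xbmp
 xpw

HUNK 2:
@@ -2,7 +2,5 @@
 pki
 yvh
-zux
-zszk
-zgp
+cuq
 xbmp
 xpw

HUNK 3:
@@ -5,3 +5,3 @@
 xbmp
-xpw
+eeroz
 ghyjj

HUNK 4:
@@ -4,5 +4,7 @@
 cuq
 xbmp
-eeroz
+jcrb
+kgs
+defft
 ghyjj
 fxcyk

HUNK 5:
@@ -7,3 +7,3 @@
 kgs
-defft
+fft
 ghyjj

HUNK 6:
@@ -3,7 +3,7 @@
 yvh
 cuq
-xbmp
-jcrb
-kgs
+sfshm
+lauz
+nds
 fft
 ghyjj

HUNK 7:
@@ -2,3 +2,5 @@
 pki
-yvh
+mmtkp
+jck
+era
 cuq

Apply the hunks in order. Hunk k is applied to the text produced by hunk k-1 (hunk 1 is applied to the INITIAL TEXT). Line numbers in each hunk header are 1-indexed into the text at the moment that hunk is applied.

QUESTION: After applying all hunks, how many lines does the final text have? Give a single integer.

Hunk 1: at line 4 remove [klmv] add [zszk,zgp,xbmp] -> 10 lines: pvxke pki yvh zux zszk zgp xbmp xpw ghyjj fxcyk
Hunk 2: at line 2 remove [zux,zszk,zgp] add [cuq] -> 8 lines: pvxke pki yvh cuq xbmp xpw ghyjj fxcyk
Hunk 3: at line 5 remove [xpw] add [eeroz] -> 8 lines: pvxke pki yvh cuq xbmp eeroz ghyjj fxcyk
Hunk 4: at line 4 remove [eeroz] add [jcrb,kgs,defft] -> 10 lines: pvxke pki yvh cuq xbmp jcrb kgs defft ghyjj fxcyk
Hunk 5: at line 7 remove [defft] add [fft] -> 10 lines: pvxke pki yvh cuq xbmp jcrb kgs fft ghyjj fxcyk
Hunk 6: at line 3 remove [xbmp,jcrb,kgs] add [sfshm,lauz,nds] -> 10 lines: pvxke pki yvh cuq sfshm lauz nds fft ghyjj fxcyk
Hunk 7: at line 2 remove [yvh] add [mmtkp,jck,era] -> 12 lines: pvxke pki mmtkp jck era cuq sfshm lauz nds fft ghyjj fxcyk
Final line count: 12

Answer: 12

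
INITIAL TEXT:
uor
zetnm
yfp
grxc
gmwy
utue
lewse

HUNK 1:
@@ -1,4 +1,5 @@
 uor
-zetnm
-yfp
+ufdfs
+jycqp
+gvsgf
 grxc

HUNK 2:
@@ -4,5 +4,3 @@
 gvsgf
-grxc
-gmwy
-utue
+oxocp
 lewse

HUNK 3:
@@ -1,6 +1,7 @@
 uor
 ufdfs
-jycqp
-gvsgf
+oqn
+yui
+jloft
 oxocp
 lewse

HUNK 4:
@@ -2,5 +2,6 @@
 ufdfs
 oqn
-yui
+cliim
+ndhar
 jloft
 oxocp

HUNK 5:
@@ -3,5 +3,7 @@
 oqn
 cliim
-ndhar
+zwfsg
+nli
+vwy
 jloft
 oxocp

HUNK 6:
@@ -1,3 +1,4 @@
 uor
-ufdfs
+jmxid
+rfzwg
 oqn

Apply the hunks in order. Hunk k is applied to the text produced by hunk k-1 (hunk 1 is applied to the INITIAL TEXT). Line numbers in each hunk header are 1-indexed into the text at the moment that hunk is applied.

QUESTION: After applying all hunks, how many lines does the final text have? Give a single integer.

Answer: 11

Derivation:
Hunk 1: at line 1 remove [zetnm,yfp] add [ufdfs,jycqp,gvsgf] -> 8 lines: uor ufdfs jycqp gvsgf grxc gmwy utue lewse
Hunk 2: at line 4 remove [grxc,gmwy,utue] add [oxocp] -> 6 lines: uor ufdfs jycqp gvsgf oxocp lewse
Hunk 3: at line 1 remove [jycqp,gvsgf] add [oqn,yui,jloft] -> 7 lines: uor ufdfs oqn yui jloft oxocp lewse
Hunk 4: at line 2 remove [yui] add [cliim,ndhar] -> 8 lines: uor ufdfs oqn cliim ndhar jloft oxocp lewse
Hunk 5: at line 3 remove [ndhar] add [zwfsg,nli,vwy] -> 10 lines: uor ufdfs oqn cliim zwfsg nli vwy jloft oxocp lewse
Hunk 6: at line 1 remove [ufdfs] add [jmxid,rfzwg] -> 11 lines: uor jmxid rfzwg oqn cliim zwfsg nli vwy jloft oxocp lewse
Final line count: 11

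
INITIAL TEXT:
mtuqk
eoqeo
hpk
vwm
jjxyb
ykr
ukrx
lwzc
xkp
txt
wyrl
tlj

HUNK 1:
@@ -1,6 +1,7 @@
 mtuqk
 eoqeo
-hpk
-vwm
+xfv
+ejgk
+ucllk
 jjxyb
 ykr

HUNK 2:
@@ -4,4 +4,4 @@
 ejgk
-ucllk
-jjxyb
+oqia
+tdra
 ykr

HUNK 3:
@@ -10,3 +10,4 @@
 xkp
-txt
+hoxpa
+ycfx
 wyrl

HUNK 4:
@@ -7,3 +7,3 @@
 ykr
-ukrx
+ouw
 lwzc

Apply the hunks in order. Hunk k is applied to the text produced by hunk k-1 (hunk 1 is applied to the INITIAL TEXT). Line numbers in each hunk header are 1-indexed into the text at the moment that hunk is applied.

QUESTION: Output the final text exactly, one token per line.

Hunk 1: at line 1 remove [hpk,vwm] add [xfv,ejgk,ucllk] -> 13 lines: mtuqk eoqeo xfv ejgk ucllk jjxyb ykr ukrx lwzc xkp txt wyrl tlj
Hunk 2: at line 4 remove [ucllk,jjxyb] add [oqia,tdra] -> 13 lines: mtuqk eoqeo xfv ejgk oqia tdra ykr ukrx lwzc xkp txt wyrl tlj
Hunk 3: at line 10 remove [txt] add [hoxpa,ycfx] -> 14 lines: mtuqk eoqeo xfv ejgk oqia tdra ykr ukrx lwzc xkp hoxpa ycfx wyrl tlj
Hunk 4: at line 7 remove [ukrx] add [ouw] -> 14 lines: mtuqk eoqeo xfv ejgk oqia tdra ykr ouw lwzc xkp hoxpa ycfx wyrl tlj

Answer: mtuqk
eoqeo
xfv
ejgk
oqia
tdra
ykr
ouw
lwzc
xkp
hoxpa
ycfx
wyrl
tlj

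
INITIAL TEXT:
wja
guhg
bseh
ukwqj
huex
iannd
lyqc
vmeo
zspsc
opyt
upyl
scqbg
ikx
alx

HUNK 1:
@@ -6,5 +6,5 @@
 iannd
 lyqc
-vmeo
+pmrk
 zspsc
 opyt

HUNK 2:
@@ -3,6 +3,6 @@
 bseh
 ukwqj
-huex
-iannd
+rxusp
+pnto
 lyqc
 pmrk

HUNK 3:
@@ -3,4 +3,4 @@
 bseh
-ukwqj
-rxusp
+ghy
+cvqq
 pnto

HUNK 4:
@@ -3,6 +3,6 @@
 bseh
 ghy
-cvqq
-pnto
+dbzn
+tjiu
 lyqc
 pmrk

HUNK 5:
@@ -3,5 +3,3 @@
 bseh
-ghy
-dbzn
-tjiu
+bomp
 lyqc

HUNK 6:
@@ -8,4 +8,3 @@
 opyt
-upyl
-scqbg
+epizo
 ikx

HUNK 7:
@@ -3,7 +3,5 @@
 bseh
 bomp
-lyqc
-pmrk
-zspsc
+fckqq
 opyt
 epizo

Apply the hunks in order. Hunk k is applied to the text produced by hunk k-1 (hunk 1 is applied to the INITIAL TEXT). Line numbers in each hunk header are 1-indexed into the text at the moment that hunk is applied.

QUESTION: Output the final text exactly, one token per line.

Answer: wja
guhg
bseh
bomp
fckqq
opyt
epizo
ikx
alx

Derivation:
Hunk 1: at line 6 remove [vmeo] add [pmrk] -> 14 lines: wja guhg bseh ukwqj huex iannd lyqc pmrk zspsc opyt upyl scqbg ikx alx
Hunk 2: at line 3 remove [huex,iannd] add [rxusp,pnto] -> 14 lines: wja guhg bseh ukwqj rxusp pnto lyqc pmrk zspsc opyt upyl scqbg ikx alx
Hunk 3: at line 3 remove [ukwqj,rxusp] add [ghy,cvqq] -> 14 lines: wja guhg bseh ghy cvqq pnto lyqc pmrk zspsc opyt upyl scqbg ikx alx
Hunk 4: at line 3 remove [cvqq,pnto] add [dbzn,tjiu] -> 14 lines: wja guhg bseh ghy dbzn tjiu lyqc pmrk zspsc opyt upyl scqbg ikx alx
Hunk 5: at line 3 remove [ghy,dbzn,tjiu] add [bomp] -> 12 lines: wja guhg bseh bomp lyqc pmrk zspsc opyt upyl scqbg ikx alx
Hunk 6: at line 8 remove [upyl,scqbg] add [epizo] -> 11 lines: wja guhg bseh bomp lyqc pmrk zspsc opyt epizo ikx alx
Hunk 7: at line 3 remove [lyqc,pmrk,zspsc] add [fckqq] -> 9 lines: wja guhg bseh bomp fckqq opyt epizo ikx alx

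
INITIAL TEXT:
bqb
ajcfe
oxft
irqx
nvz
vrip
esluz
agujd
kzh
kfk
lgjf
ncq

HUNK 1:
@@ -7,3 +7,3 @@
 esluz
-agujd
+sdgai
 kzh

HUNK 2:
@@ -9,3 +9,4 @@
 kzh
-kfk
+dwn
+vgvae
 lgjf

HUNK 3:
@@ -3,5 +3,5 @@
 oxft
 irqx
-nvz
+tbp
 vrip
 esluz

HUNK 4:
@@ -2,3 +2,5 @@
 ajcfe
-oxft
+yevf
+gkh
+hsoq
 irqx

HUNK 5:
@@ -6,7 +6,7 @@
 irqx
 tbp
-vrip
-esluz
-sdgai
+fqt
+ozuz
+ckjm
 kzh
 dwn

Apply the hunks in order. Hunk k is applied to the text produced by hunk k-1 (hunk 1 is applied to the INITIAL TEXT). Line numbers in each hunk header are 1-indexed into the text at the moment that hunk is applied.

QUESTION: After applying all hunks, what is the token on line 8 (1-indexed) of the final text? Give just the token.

Answer: fqt

Derivation:
Hunk 1: at line 7 remove [agujd] add [sdgai] -> 12 lines: bqb ajcfe oxft irqx nvz vrip esluz sdgai kzh kfk lgjf ncq
Hunk 2: at line 9 remove [kfk] add [dwn,vgvae] -> 13 lines: bqb ajcfe oxft irqx nvz vrip esluz sdgai kzh dwn vgvae lgjf ncq
Hunk 3: at line 3 remove [nvz] add [tbp] -> 13 lines: bqb ajcfe oxft irqx tbp vrip esluz sdgai kzh dwn vgvae lgjf ncq
Hunk 4: at line 2 remove [oxft] add [yevf,gkh,hsoq] -> 15 lines: bqb ajcfe yevf gkh hsoq irqx tbp vrip esluz sdgai kzh dwn vgvae lgjf ncq
Hunk 5: at line 6 remove [vrip,esluz,sdgai] add [fqt,ozuz,ckjm] -> 15 lines: bqb ajcfe yevf gkh hsoq irqx tbp fqt ozuz ckjm kzh dwn vgvae lgjf ncq
Final line 8: fqt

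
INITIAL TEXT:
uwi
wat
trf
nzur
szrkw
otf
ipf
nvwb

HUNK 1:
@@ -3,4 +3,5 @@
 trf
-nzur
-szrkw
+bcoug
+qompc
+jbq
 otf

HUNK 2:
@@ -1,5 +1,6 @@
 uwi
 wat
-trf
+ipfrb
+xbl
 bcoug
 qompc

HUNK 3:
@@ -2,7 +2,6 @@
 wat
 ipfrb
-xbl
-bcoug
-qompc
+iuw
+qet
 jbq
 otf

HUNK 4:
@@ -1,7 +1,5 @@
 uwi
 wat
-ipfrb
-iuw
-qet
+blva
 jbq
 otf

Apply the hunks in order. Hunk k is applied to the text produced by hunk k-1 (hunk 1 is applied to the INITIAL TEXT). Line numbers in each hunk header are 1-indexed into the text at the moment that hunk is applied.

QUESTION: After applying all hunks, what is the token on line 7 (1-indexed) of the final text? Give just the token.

Answer: nvwb

Derivation:
Hunk 1: at line 3 remove [nzur,szrkw] add [bcoug,qompc,jbq] -> 9 lines: uwi wat trf bcoug qompc jbq otf ipf nvwb
Hunk 2: at line 1 remove [trf] add [ipfrb,xbl] -> 10 lines: uwi wat ipfrb xbl bcoug qompc jbq otf ipf nvwb
Hunk 3: at line 2 remove [xbl,bcoug,qompc] add [iuw,qet] -> 9 lines: uwi wat ipfrb iuw qet jbq otf ipf nvwb
Hunk 4: at line 1 remove [ipfrb,iuw,qet] add [blva] -> 7 lines: uwi wat blva jbq otf ipf nvwb
Final line 7: nvwb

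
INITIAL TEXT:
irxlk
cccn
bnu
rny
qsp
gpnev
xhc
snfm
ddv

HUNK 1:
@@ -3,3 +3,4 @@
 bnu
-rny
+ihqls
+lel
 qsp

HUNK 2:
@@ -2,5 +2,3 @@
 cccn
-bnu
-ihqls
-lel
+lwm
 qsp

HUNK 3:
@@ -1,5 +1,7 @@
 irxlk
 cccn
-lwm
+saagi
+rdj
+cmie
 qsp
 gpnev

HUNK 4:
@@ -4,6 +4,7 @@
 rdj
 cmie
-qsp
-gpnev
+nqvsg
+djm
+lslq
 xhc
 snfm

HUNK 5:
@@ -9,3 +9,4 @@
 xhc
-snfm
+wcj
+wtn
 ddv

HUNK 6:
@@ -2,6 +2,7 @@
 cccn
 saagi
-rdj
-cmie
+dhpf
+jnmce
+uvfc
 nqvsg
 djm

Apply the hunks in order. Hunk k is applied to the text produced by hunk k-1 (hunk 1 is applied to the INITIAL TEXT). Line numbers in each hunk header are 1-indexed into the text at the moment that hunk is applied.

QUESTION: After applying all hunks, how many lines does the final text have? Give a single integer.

Answer: 13

Derivation:
Hunk 1: at line 3 remove [rny] add [ihqls,lel] -> 10 lines: irxlk cccn bnu ihqls lel qsp gpnev xhc snfm ddv
Hunk 2: at line 2 remove [bnu,ihqls,lel] add [lwm] -> 8 lines: irxlk cccn lwm qsp gpnev xhc snfm ddv
Hunk 3: at line 1 remove [lwm] add [saagi,rdj,cmie] -> 10 lines: irxlk cccn saagi rdj cmie qsp gpnev xhc snfm ddv
Hunk 4: at line 4 remove [qsp,gpnev] add [nqvsg,djm,lslq] -> 11 lines: irxlk cccn saagi rdj cmie nqvsg djm lslq xhc snfm ddv
Hunk 5: at line 9 remove [snfm] add [wcj,wtn] -> 12 lines: irxlk cccn saagi rdj cmie nqvsg djm lslq xhc wcj wtn ddv
Hunk 6: at line 2 remove [rdj,cmie] add [dhpf,jnmce,uvfc] -> 13 lines: irxlk cccn saagi dhpf jnmce uvfc nqvsg djm lslq xhc wcj wtn ddv
Final line count: 13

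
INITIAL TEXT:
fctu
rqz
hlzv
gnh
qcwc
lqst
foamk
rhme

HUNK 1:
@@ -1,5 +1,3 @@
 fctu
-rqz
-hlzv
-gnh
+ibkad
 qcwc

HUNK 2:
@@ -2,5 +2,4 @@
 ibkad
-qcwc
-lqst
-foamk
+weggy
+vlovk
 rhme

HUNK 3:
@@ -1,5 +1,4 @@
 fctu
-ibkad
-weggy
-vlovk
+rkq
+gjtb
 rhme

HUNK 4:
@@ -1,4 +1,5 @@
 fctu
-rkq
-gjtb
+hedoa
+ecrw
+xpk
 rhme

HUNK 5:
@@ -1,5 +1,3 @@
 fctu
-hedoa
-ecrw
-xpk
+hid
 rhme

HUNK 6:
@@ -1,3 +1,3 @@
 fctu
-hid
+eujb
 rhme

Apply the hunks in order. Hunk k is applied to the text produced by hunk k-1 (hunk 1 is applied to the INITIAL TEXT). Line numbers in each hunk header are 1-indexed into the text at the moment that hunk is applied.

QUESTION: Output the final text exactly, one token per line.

Hunk 1: at line 1 remove [rqz,hlzv,gnh] add [ibkad] -> 6 lines: fctu ibkad qcwc lqst foamk rhme
Hunk 2: at line 2 remove [qcwc,lqst,foamk] add [weggy,vlovk] -> 5 lines: fctu ibkad weggy vlovk rhme
Hunk 3: at line 1 remove [ibkad,weggy,vlovk] add [rkq,gjtb] -> 4 lines: fctu rkq gjtb rhme
Hunk 4: at line 1 remove [rkq,gjtb] add [hedoa,ecrw,xpk] -> 5 lines: fctu hedoa ecrw xpk rhme
Hunk 5: at line 1 remove [hedoa,ecrw,xpk] add [hid] -> 3 lines: fctu hid rhme
Hunk 6: at line 1 remove [hid] add [eujb] -> 3 lines: fctu eujb rhme

Answer: fctu
eujb
rhme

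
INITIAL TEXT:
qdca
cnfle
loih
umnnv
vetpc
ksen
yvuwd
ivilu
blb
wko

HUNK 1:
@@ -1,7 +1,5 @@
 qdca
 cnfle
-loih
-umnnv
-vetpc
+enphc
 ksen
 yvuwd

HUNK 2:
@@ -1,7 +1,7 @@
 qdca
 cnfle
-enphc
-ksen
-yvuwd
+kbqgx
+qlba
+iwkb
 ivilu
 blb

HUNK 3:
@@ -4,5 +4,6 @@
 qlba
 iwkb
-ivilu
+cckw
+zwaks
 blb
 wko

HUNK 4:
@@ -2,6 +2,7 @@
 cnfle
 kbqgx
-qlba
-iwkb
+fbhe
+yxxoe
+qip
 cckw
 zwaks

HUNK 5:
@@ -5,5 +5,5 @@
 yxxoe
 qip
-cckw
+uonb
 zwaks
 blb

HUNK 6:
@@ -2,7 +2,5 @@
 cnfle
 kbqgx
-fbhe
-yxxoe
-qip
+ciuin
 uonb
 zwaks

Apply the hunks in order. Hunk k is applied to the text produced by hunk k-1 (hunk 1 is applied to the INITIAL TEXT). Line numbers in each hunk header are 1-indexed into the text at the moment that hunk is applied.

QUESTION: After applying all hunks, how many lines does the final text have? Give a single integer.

Answer: 8

Derivation:
Hunk 1: at line 1 remove [loih,umnnv,vetpc] add [enphc] -> 8 lines: qdca cnfle enphc ksen yvuwd ivilu blb wko
Hunk 2: at line 1 remove [enphc,ksen,yvuwd] add [kbqgx,qlba,iwkb] -> 8 lines: qdca cnfle kbqgx qlba iwkb ivilu blb wko
Hunk 3: at line 4 remove [ivilu] add [cckw,zwaks] -> 9 lines: qdca cnfle kbqgx qlba iwkb cckw zwaks blb wko
Hunk 4: at line 2 remove [qlba,iwkb] add [fbhe,yxxoe,qip] -> 10 lines: qdca cnfle kbqgx fbhe yxxoe qip cckw zwaks blb wko
Hunk 5: at line 5 remove [cckw] add [uonb] -> 10 lines: qdca cnfle kbqgx fbhe yxxoe qip uonb zwaks blb wko
Hunk 6: at line 2 remove [fbhe,yxxoe,qip] add [ciuin] -> 8 lines: qdca cnfle kbqgx ciuin uonb zwaks blb wko
Final line count: 8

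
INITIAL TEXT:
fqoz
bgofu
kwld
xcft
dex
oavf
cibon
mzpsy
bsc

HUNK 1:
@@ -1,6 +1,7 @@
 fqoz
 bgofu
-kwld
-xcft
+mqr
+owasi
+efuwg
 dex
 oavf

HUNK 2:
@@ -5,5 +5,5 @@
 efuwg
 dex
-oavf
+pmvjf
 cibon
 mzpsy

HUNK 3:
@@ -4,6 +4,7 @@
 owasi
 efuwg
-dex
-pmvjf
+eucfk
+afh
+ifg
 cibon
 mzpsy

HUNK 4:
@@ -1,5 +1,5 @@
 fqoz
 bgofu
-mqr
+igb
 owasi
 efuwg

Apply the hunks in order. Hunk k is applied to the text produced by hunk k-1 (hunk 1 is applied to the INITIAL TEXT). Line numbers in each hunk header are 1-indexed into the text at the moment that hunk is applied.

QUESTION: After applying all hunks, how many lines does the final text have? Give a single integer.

Hunk 1: at line 1 remove [kwld,xcft] add [mqr,owasi,efuwg] -> 10 lines: fqoz bgofu mqr owasi efuwg dex oavf cibon mzpsy bsc
Hunk 2: at line 5 remove [oavf] add [pmvjf] -> 10 lines: fqoz bgofu mqr owasi efuwg dex pmvjf cibon mzpsy bsc
Hunk 3: at line 4 remove [dex,pmvjf] add [eucfk,afh,ifg] -> 11 lines: fqoz bgofu mqr owasi efuwg eucfk afh ifg cibon mzpsy bsc
Hunk 4: at line 1 remove [mqr] add [igb] -> 11 lines: fqoz bgofu igb owasi efuwg eucfk afh ifg cibon mzpsy bsc
Final line count: 11

Answer: 11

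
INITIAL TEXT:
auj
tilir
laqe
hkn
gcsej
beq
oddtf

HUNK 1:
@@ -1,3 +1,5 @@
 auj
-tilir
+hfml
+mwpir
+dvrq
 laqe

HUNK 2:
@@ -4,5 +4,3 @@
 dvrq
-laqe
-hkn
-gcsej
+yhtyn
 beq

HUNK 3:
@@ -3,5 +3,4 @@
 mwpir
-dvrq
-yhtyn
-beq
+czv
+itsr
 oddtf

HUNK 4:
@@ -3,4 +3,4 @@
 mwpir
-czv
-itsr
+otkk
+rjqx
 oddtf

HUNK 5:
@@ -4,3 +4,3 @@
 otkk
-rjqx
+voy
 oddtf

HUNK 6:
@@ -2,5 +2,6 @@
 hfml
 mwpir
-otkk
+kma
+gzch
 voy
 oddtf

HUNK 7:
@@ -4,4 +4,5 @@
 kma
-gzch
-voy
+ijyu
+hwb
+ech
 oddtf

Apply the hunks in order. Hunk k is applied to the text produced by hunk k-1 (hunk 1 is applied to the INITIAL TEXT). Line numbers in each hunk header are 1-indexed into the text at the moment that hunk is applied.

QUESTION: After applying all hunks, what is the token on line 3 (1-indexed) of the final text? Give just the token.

Answer: mwpir

Derivation:
Hunk 1: at line 1 remove [tilir] add [hfml,mwpir,dvrq] -> 9 lines: auj hfml mwpir dvrq laqe hkn gcsej beq oddtf
Hunk 2: at line 4 remove [laqe,hkn,gcsej] add [yhtyn] -> 7 lines: auj hfml mwpir dvrq yhtyn beq oddtf
Hunk 3: at line 3 remove [dvrq,yhtyn,beq] add [czv,itsr] -> 6 lines: auj hfml mwpir czv itsr oddtf
Hunk 4: at line 3 remove [czv,itsr] add [otkk,rjqx] -> 6 lines: auj hfml mwpir otkk rjqx oddtf
Hunk 5: at line 4 remove [rjqx] add [voy] -> 6 lines: auj hfml mwpir otkk voy oddtf
Hunk 6: at line 2 remove [otkk] add [kma,gzch] -> 7 lines: auj hfml mwpir kma gzch voy oddtf
Hunk 7: at line 4 remove [gzch,voy] add [ijyu,hwb,ech] -> 8 lines: auj hfml mwpir kma ijyu hwb ech oddtf
Final line 3: mwpir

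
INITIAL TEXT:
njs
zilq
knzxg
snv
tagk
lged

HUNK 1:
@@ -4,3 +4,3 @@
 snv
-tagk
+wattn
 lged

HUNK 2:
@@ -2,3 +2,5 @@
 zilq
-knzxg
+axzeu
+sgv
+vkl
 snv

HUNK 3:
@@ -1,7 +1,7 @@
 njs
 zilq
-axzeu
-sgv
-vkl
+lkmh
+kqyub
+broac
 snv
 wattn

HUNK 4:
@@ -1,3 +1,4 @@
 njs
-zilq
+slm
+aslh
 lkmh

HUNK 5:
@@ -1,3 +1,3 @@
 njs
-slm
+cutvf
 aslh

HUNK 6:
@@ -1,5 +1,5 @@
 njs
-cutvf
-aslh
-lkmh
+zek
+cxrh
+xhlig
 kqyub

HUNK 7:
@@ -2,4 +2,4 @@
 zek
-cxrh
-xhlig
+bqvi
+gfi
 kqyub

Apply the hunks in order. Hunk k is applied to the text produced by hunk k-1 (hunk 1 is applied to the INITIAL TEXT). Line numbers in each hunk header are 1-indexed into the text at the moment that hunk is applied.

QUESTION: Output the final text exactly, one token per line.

Answer: njs
zek
bqvi
gfi
kqyub
broac
snv
wattn
lged

Derivation:
Hunk 1: at line 4 remove [tagk] add [wattn] -> 6 lines: njs zilq knzxg snv wattn lged
Hunk 2: at line 2 remove [knzxg] add [axzeu,sgv,vkl] -> 8 lines: njs zilq axzeu sgv vkl snv wattn lged
Hunk 3: at line 1 remove [axzeu,sgv,vkl] add [lkmh,kqyub,broac] -> 8 lines: njs zilq lkmh kqyub broac snv wattn lged
Hunk 4: at line 1 remove [zilq] add [slm,aslh] -> 9 lines: njs slm aslh lkmh kqyub broac snv wattn lged
Hunk 5: at line 1 remove [slm] add [cutvf] -> 9 lines: njs cutvf aslh lkmh kqyub broac snv wattn lged
Hunk 6: at line 1 remove [cutvf,aslh,lkmh] add [zek,cxrh,xhlig] -> 9 lines: njs zek cxrh xhlig kqyub broac snv wattn lged
Hunk 7: at line 2 remove [cxrh,xhlig] add [bqvi,gfi] -> 9 lines: njs zek bqvi gfi kqyub broac snv wattn lged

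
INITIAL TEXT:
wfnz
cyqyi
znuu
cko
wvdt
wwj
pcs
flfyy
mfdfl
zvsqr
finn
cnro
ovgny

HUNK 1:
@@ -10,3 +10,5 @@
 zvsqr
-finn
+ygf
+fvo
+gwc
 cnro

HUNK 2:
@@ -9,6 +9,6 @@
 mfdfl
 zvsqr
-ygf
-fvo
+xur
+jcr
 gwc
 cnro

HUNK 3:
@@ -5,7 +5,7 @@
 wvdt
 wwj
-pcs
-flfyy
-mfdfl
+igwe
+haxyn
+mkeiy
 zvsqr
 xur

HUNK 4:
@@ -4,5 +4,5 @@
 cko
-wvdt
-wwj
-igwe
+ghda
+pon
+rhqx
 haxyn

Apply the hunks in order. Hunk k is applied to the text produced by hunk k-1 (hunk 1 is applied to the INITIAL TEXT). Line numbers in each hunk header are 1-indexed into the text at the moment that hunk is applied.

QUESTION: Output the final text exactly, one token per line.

Answer: wfnz
cyqyi
znuu
cko
ghda
pon
rhqx
haxyn
mkeiy
zvsqr
xur
jcr
gwc
cnro
ovgny

Derivation:
Hunk 1: at line 10 remove [finn] add [ygf,fvo,gwc] -> 15 lines: wfnz cyqyi znuu cko wvdt wwj pcs flfyy mfdfl zvsqr ygf fvo gwc cnro ovgny
Hunk 2: at line 9 remove [ygf,fvo] add [xur,jcr] -> 15 lines: wfnz cyqyi znuu cko wvdt wwj pcs flfyy mfdfl zvsqr xur jcr gwc cnro ovgny
Hunk 3: at line 5 remove [pcs,flfyy,mfdfl] add [igwe,haxyn,mkeiy] -> 15 lines: wfnz cyqyi znuu cko wvdt wwj igwe haxyn mkeiy zvsqr xur jcr gwc cnro ovgny
Hunk 4: at line 4 remove [wvdt,wwj,igwe] add [ghda,pon,rhqx] -> 15 lines: wfnz cyqyi znuu cko ghda pon rhqx haxyn mkeiy zvsqr xur jcr gwc cnro ovgny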